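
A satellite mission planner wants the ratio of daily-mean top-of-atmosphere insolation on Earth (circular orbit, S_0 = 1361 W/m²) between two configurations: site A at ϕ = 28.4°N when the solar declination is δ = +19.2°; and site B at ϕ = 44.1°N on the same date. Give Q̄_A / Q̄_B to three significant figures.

— Configuration A (ϕ=+28.4°):
cos h₀ = −tan(+28.4°) tan(+19.200°) = -0.1883, h₀ = 1.7602 rad.
Bracket: h₀ sin ϕ sin δ + cos ϕ cos δ sin h₀ = 1.7602×0.47562×0.32887 + 0.87965×0.94438×0.98211 = 0.275325 + 0.815862 = 1.091187.
Q̄ = (S_0/π) × [bracket] = (1361/π) × 1.091187 = 472.72 W/m².
— Configuration B (ϕ=+44.1°):
cos h₀ = −tan(+44.1°) tan(+19.200°) = -0.3375, h₀ = 1.9150 rad.
Bracket: h₀ sin ϕ sin δ + cos ϕ cos δ sin h₀ = 1.9150×0.69591×0.32887 + 0.71813×0.94438×0.94134 = 0.438274 + 0.638405 = 1.076679.
Q̄ = (S_0/π) × [bracket] = (1361/π) × 1.076679 = 466.44 W/m².
Ratio Q̄_A / Q̄_B = 472.72 / 466.44 = 1.013.

Q̄_A / Q̄_B ≈ 1.01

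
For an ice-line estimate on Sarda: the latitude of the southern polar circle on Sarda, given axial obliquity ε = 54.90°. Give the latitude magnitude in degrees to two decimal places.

35.10°

The polar circle is the lowest latitude that experiences at least one full rotation of continuous darkness at the northern-summer solstice; it lies at |φ| = 90° − ε = 90° − 54.90° = 35.10°.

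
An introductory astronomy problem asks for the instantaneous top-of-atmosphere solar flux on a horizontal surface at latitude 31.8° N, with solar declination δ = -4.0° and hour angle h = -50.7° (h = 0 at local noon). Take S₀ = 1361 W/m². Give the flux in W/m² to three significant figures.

681 W/m²

cos θ_z = sin φ sin δ + cos φ cos δ cos h = -0.036759 + 0.536994 = 0.500235.
Flux = S₀ · cos θ_z = 1361 × 0.500235 = 680.8 W/m².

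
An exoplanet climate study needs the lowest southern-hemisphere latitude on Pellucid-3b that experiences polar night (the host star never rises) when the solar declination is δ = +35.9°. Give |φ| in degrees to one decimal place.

|φ| = 54.1°

Polar night requires cos H₀ = −tan φ tan δ ≥ 1, i.e. tan φ tan δ ≤ −1.
The boundary is |tan φ| · |tan δ| = 1, so |φ| = 90° − |δ| = 90° − 35.9° = 54.1° in the southern hemisphere.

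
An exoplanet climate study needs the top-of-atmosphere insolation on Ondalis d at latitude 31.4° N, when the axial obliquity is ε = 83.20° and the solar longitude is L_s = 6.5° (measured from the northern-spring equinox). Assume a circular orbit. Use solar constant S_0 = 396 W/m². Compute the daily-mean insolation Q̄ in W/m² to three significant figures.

Solar declination: sin δ = sin ε · sin L_s = sin 83.20° × sin 6.5° = 0.11241, so δ = +6.454°.
cos h₀ = −tan(+31.4°) tan(+6.454°) = -0.0691, h₀ = 1.6399 rad.
Bracket: h₀ sin ϕ sin δ + cos ϕ cos δ sin h₀ = 1.6399×0.52101×0.11241 + 0.85355×0.99366×0.99761 = 0.096044 + 0.846111 = 0.942155.
Q̄ = (S_0/π) × [bracket] = (396/π) × 0.942155 = 118.8 W/m².

Q̄ ≈ 119 W/m²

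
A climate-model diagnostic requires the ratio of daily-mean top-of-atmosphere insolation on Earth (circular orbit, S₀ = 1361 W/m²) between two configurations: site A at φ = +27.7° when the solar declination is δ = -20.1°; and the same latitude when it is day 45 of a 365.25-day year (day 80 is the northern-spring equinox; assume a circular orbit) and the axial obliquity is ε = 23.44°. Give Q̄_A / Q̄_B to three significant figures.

Q̄_A / Q̄_B ≈ 0.846

— Configuration A (φ=+27.7°):
cos H₀ = −tan(+27.7°) tan(-20.100°) = 0.1921, H₀ = 1.3775 rad.
Bracket: H₀ sin φ sin δ + cos φ cos δ sin H₀ = 1.3775×0.46484×-0.34366 + 0.88539×0.93909×0.98137 = -0.220051 + 0.815971 = 0.595920.
Q̄ = (S₀/π) × [bracket] = (1361/π) × 0.595920 = 258.16 W/m².
— Configuration B (φ=+27.7°):
Solar longitude: λ_s = 360° × (45 − 80)/365.25 = -34.497°, i.e. -34.497° + 360° = 325.503°.
sin δ = sin 23.44° × sin 325.503° = -0.22529, so δ = -13.020°.
cos H₀ = −tan(+27.7°) tan(-13.020°) = 0.1214, H₀ = 1.4491 rad.
Bracket: H₀ sin φ sin δ + cos φ cos δ sin H₀ = 1.4491×0.46484×-0.22529 + 0.88539×0.97429×0.99260 = -0.151755 + 0.856243 = 0.704488.
Q̄ = (S₀/π) × [bracket] = (1361/π) × 0.704488 = 305.20 W/m².
Ratio Q̄_A / Q̄_B = 258.16 / 305.20 = 0.8459.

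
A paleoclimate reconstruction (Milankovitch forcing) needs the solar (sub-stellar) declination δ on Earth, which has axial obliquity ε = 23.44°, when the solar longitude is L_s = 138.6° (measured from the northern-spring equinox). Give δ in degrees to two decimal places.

δ = +15.25°

sin δ = sin ε · sin L_s = sin 23.44° × sin 138.6° = 0.263062.
δ = arcsin(0.263062) = +15.25°.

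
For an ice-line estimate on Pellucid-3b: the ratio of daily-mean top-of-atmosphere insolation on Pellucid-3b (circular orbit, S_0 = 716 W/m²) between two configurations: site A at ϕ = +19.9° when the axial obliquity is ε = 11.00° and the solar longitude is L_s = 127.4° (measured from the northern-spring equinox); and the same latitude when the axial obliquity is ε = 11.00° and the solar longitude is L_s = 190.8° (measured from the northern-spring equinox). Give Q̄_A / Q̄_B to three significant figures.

— Configuration A (ϕ=+19.9°):
Solar declination: sin δ = sin ε · sin L_s = sin 11.00° × sin 127.4° = 0.15158, so δ = +8.719°.
cos h₀ = −tan(+19.9°) tan(+8.719°) = -0.0555, h₀ = 1.6263 rad.
Bracket: h₀ sin ϕ sin δ + cos ϕ cos δ sin h₀ = 1.6263×0.34038×0.15158 + 0.94029×0.98844×0.99846 = 0.083909 + 0.927989 = 1.011898.
Q̄ = (S_0/π) × [bracket] = (716/π) × 1.011898 = 230.62 W/m².
— Configuration B (ϕ=+19.9°):
Solar declination: sin δ = sin ε · sin L_s = sin 11.00° × sin 190.8° = -0.03575, so δ = -2.049°.
cos h₀ = −tan(+19.9°) tan(-2.049°) = 0.0130, h₀ = 1.5578 rad.
Bracket: h₀ sin ϕ sin δ + cos ϕ cos δ sin h₀ = 1.5578×0.34038×-0.03575 + 0.94029×0.99936×0.99992 = -0.018956 + 0.939613 = 0.920657.
Q̄ = (S_0/π) × [bracket] = (716/π) × 0.920657 = 209.83 W/m².
Ratio Q̄_A / Q̄_B = 230.62 / 209.83 = 1.099.

Q̄_A / Q̄_B ≈ 1.10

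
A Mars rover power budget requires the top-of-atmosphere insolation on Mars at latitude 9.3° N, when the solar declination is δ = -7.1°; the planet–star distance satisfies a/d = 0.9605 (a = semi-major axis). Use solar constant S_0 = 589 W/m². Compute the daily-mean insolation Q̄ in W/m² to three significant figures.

Q̄ ≈ 164 W/m²

cos h₀ = −tan(+9.3°) tan(-7.100°) = 0.0204, h₀ = 1.5504 rad.
Bracket: h₀ sin ϕ sin δ + cos ϕ cos δ sin h₀ = 1.5504×0.16160×-0.12360 + 0.98686×0.99233×0.99979 = -0.030967 + 0.979085 = 0.948118.
Inverse-square distance factor (a/d)² = 0.9605² = 0.922560.
Q̄ = (S_0/π) × 0.922560 × [bracket] = (589/π) × 0.922560 × 0.948118 = 164.0 W/m².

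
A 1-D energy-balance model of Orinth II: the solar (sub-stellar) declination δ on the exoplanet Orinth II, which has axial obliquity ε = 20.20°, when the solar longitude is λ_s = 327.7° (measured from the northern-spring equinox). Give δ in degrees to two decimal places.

sin δ = sin ε · sin λ_s = sin 20.20° × sin 327.7° = -0.184511.
δ = arcsin(-0.184511) = -10.63°.

δ = -10.63°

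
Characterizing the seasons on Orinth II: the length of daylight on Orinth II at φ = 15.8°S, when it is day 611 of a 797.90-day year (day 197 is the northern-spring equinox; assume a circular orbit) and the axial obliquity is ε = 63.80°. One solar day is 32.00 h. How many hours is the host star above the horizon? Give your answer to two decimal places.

Solar longitude: λ_s = 360° × (611 − 197)/797.90 = 186.790°.
sin δ = sin 63.80° × sin 186.790° = -0.10609, so δ = -6.090°.
cos H₀ = −tan φ · tan δ = −tan(-15.8°) × tan(-6.090°) = -0.0302, so H₀ = 1.6010 rad = 91.73°.
Daylight = 2H₀/(2π) × 32.00 h = (1.6010/π) × 32.00 = 16.31 h.

16.31 h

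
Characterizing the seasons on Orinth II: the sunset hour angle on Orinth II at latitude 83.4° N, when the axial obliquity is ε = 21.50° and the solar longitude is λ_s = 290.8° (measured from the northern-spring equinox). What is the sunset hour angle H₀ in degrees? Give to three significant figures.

Solar declination: sin δ = sin ε · sin λ_s = sin 21.50° × sin 290.8° = -0.34261, so δ = -20.036°.
cos H₀ = −tan φ · tan δ = 3.1519 ≥ 1, so the host star never rises (polar night) and H₀ = 0.

H₀ = 0.00°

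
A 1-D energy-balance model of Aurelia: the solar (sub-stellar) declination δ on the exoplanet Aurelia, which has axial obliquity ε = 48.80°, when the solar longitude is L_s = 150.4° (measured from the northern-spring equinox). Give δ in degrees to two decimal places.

sin δ = sin ε · sin L_s = sin 48.80° × sin 150.4° = 0.371649.
δ = arcsin(0.371649) = +21.82°.

δ = +21.82°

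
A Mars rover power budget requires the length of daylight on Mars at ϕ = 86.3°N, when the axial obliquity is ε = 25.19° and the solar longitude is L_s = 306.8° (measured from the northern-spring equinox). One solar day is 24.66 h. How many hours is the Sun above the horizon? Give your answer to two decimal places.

Solar declination: sin δ = sin ε · sin L_s = sin 25.19° × sin 306.8° = -0.34081, so δ = -19.926°.
cos h₀ = −tan ϕ · tan δ = 5.6058 ≥ 1, so the Sun never rises (polar night) and h₀ = 0.
Daylight = 2h₀/(2π) × 24.66 h = (0.0000/π) × 24.66 = 0.00 h.

0.00 h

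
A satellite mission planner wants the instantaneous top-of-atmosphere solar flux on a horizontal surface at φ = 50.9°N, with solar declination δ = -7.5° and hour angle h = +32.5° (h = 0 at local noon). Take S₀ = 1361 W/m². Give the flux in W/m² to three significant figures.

cos θ_z = sin φ sin δ + cos φ cos δ cos h = -0.101294 + 0.527356 = 0.426062.
Flux = S₀ · cos θ_z = 1361 × 0.426062 = 579.9 W/m².

580 W/m²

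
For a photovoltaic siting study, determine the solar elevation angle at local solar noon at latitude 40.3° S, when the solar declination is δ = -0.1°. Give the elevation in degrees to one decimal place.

49.8°

At local noon the hour angle is zero, so the zenith angle equals |φ − δ| = |-40.3° − (-0.100°)| = 40.200°.
Elevation = 90° − 40.200° = 49.8°.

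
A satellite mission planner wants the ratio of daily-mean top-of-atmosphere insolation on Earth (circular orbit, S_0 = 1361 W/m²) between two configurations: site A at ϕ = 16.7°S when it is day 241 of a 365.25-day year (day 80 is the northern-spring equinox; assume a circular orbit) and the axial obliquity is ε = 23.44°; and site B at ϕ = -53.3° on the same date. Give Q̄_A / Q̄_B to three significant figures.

Q̄_A / Q̄_B ≈ 2.10

— Configuration A (ϕ=-16.7°):
Solar longitude: L_s = 360° × (241 − 80)/365.25 = 158.686°.
sin δ = sin 23.44° × sin 158.686° = 0.14459, so δ = +8.313°.
cos h₀ = −tan(-16.7°) tan(+8.313°) = 0.0438, h₀ = 1.5269 rad.
Bracket: h₀ sin ϕ sin δ + cos ϕ cos δ sin h₀ = 1.5269×-0.28736×0.14459 + 0.95782×0.98949×0.99904 = -0.063442 + 0.946843 = 0.883401.
Q̄ = (S_0/π) × [bracket] = (1361/π) × 0.883401 = 382.71 W/m².
— Configuration B (ϕ=-53.3°):
cos h₀ = −tan(-53.3°) tan(+8.313°) = 0.1960, h₀ = 1.3735 rad.
Bracket: h₀ sin ϕ sin δ + cos ϕ cos δ sin h₀ = 1.3735×-0.80178×0.14459 + 0.59763×0.98949×0.98060 = -0.159229 + 0.579877 = 0.420648.
Q̄ = (S_0/π) × [bracket] = (1361/π) × 0.420648 = 182.23 W/m².
Ratio Q̄_A / Q̄_B = 382.71 / 182.23 = 2.100.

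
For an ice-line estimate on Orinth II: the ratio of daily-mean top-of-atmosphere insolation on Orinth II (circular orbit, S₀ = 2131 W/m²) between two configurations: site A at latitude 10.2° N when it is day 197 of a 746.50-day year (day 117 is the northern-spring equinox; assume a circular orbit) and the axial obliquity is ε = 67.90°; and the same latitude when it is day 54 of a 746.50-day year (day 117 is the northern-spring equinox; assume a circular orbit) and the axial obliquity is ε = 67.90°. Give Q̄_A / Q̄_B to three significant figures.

— Configuration A (φ=+10.2°):
Solar longitude: λ_s = 360° × (197 − 117)/746.50 = 38.580°.
sin δ = sin 67.90° × sin 38.580° = 0.57779, so δ = +35.295°.
cos H₀ = −tan(+10.2°) tan(+35.295°) = -0.1274, H₀ = 1.6985 rad.
Bracket: H₀ sin φ sin δ + cos φ cos δ sin H₀ = 1.6985×0.17708×0.57779 + 0.98420×0.81619×0.99185 = 0.173782 + 0.796747 = 0.970529.
Q̄ = (S₀/π) × [bracket] = (2131/π) × 0.970529 = 658.33 W/m².
— Configuration B (φ=+10.2°):
Solar longitude: λ_s = 360° × (54 − 117)/746.50 = -30.382°, i.e. -30.382° + 360° = 329.618°.
sin δ = sin 67.90° × sin 329.618° = -0.46860, so δ = -27.943°.
cos H₀ = −tan(+10.2°) tan(-27.943°) = 0.0954, H₀ = 1.4752 rad.
Bracket: H₀ sin φ sin δ + cos φ cos δ sin H₀ = 1.4752×0.17708×-0.46860 + 0.98420×0.88341×0.99543 = -0.122412 + 0.865479 = 0.743067.
Q̄ = (S₀/π) × [bracket] = (2131/π) × 0.743067 = 504.04 W/m².
Ratio Q̄_A / Q̄_B = 658.33 / 504.04 = 1.306.

Q̄_A / Q̄_B ≈ 1.31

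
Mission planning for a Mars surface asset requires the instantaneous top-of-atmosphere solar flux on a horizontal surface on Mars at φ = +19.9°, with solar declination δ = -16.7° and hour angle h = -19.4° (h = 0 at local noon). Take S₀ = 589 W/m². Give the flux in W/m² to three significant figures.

cos θ_z = sin φ sin δ + cos φ cos δ cos h = -0.097812 + 0.849494 = 0.751682.
Flux = S₀ · cos θ_z = 589 × 0.751682 = 442.7 W/m².

443 W/m²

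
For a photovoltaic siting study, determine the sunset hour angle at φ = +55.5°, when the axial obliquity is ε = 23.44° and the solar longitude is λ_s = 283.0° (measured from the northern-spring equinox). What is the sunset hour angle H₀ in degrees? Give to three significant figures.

H₀ = 52.3°

Solar declination: sin δ = sin ε · sin λ_s = sin 23.44° × sin 283.0° = -0.38759, so δ = -22.805°.
cos H₀ = −tan φ · tan δ = −tan(+55.5°) × tan(-22.805°) = 0.6118, so H₀ = 0.9125 rad = 52.28°.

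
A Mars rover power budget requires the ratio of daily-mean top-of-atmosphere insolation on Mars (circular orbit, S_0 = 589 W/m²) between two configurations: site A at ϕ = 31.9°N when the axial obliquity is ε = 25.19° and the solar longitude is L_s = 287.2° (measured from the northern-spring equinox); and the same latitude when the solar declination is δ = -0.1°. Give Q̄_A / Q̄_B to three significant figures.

— Configuration A (ϕ=+31.9°):
Solar declination: sin δ = sin ε · sin L_s = sin 25.19° × sin 287.2° = -0.40659, so δ = -23.991°.
cos h₀ = −tan(+31.9°) tan(-23.991°) = 0.2770, h₀ = 1.2901 rad.
Bracket: h₀ sin ϕ sin δ + cos ϕ cos δ sin h₀ = 1.2901×0.52844×-0.40659 + 0.84897×0.91361×0.96087 = -0.277189 + 0.745277 = 0.468088.
Q̄ = (S_0/π) × [bracket] = (589/π) × 0.468088 = 87.759 W/m².
— Configuration B (ϕ=+31.9°):
cos h₀ = −tan(+31.9°) tan(-0.100°) = 0.0011, h₀ = 1.5697 rad.
Bracket: h₀ sin ϕ sin δ + cos ϕ cos δ sin h₀ = 1.5697×0.52844×-0.00175 + 0.84897×1.00000×1.00000 = -0.001452 + 0.848970 = 0.847518.
Q̄ = (S_0/π) × [bracket] = (589/π) × 0.847518 = 158.90 W/m².
Ratio Q̄_A / Q̄_B = 87.759 / 158.90 = 0.5523.

Q̄_A / Q̄_B ≈ 0.552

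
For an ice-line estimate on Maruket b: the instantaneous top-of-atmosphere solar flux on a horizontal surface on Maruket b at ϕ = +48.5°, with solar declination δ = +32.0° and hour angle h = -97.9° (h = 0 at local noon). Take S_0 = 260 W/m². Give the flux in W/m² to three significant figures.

83.1 W/m²

cos θ_z = sin ϕ sin δ + cos ϕ cos δ cos h = 0.396886 + -0.077235 = 0.319651.
Flux = S_0 · cos θ_z = 260 × 0.319651 = 83.11 W/m².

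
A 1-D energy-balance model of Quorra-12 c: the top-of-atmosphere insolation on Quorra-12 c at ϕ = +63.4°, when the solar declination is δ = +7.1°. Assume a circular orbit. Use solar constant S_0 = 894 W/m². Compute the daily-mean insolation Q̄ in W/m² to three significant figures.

Q̄ ≈ 180 W/m²

cos h₀ = −tan(+63.4°) tan(+7.100°) = -0.2487, h₀ = 1.8222 rad.
Bracket: h₀ sin ϕ sin δ + cos ϕ cos δ sin h₀ = 1.8222×0.89415×0.12360 + 0.44776×0.99233×0.96857 = 0.201384 + 0.430361 = 0.631745.
Q̄ = (S_0/π) × [bracket] = (894/π) × 0.631745 = 179.8 W/m².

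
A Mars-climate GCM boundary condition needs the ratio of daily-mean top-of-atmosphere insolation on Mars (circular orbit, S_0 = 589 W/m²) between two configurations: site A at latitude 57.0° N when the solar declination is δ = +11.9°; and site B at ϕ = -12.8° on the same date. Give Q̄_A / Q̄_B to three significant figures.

— Configuration A (ϕ=+57.0°):
cos h₀ = −tan(+57.0°) tan(+11.900°) = -0.3245, h₀ = 1.9013 rad.
Bracket: h₀ sin ϕ sin δ + cos ϕ cos δ sin h₀ = 1.9013×0.83867×0.20620 + 0.54464×0.97851×0.94589 = 0.328799 + 0.504099 = 0.832898.
Q̄ = (S_0/π) × [bracket] = (589/π) × 0.832898 = 156.16 W/m².
— Configuration B (ϕ=-12.8°):
cos h₀ = −tan(-12.8°) tan(+11.900°) = 0.0479, h₀ = 1.5229 rad.
Bracket: h₀ sin ϕ sin δ + cos ϕ cos δ sin h₀ = 1.5229×-0.22155×0.20620 + 0.97515×0.97851×0.99885 = -0.069572 + 0.953097 = 0.883525.
Q̄ = (S_0/π) × [bracket] = (589/π) × 0.883525 = 165.65 W/m².
Ratio Q̄_A / Q̄_B = 156.16 / 165.65 = 0.9427.

Q̄_A / Q̄_B ≈ 0.943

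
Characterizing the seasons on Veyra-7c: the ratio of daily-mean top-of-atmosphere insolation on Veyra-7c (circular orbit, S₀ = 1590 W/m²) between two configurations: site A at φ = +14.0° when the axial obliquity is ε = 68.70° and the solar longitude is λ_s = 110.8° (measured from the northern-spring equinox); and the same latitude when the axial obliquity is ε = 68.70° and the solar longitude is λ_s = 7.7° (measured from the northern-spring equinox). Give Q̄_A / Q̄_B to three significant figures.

— Configuration A (φ=+14.0°):
Solar declination: sin δ = sin ε · sin λ_s = sin 68.70° × sin 110.8° = 0.87097, so δ = +60.571°.
cos H₀ = −tan(+14.0°) tan(+60.571°) = -0.4420, H₀ = 2.0286 rad.
Bracket: H₀ sin φ sin δ + cos φ cos δ sin H₀ = 2.0286×0.24192×0.87097 + 0.97030×0.49134×0.89703 = 0.427436 + 0.427657 = 0.855093.
Q̄ = (S₀/π) × [bracket] = (1590/π) × 0.855093 = 432.77 W/m².
— Configuration B (φ=+14.0°):
Solar declination: sin δ = sin ε · sin λ_s = sin 68.70° × sin 7.7° = 0.12483, so δ = +7.171°.
cos H₀ = −tan(+14.0°) tan(+7.171°) = -0.0314, H₀ = 1.6022 rad.
Bracket: H₀ sin φ sin δ + cos φ cos δ sin H₀ = 1.6022×0.24192×0.12483 + 0.97030×0.99218×0.99951 = 0.048385 + 0.962241 = 1.010626.
Q̄ = (S₀/π) × [bracket] = (1590/π) × 1.010626 = 511.49 W/m².
Ratio Q̄_A / Q̄_B = 432.77 / 511.49 = 0.8461.

Q̄_A / Q̄_B ≈ 0.846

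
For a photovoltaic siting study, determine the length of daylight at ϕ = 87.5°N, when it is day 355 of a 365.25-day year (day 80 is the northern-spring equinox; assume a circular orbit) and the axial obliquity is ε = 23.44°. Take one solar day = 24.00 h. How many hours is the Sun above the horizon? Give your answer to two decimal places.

Solar longitude: L_s = 360° × (355 − 80)/365.25 = 271.047°.
sin δ = sin 23.44° × sin 271.047° = -0.39772, so δ = -23.436°.
cos h₀ = −tan ϕ · tan δ = 9.9284 ≥ 1, so the Sun never rises (polar night) and h₀ = 0.
Daylight = 2h₀/(2π) × 24.00 h = (0.0000/π) × 24.00 = 0.00 h.

0.00 h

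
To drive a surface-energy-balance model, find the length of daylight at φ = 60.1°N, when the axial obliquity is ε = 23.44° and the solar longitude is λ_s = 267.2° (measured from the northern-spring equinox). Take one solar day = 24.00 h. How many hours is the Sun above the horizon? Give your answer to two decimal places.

5.49 h

Solar declination: sin δ = sin ε · sin λ_s = sin 23.44° × sin 267.2° = -0.39731, so δ = -23.410°.
cos H₀ = −tan φ · tan δ = −tan(+60.1°) × tan(-23.410°) = 0.7529, so H₀ = 0.7183 rad = 41.16°.
Daylight = 2H₀/(2π) × 24.00 h = (0.7183/π) × 24.00 = 5.49 h.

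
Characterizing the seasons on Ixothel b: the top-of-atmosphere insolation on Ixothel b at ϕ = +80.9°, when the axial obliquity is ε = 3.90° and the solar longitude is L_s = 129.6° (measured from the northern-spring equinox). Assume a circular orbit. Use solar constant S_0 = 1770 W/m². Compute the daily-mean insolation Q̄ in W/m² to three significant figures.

Solar declination: sin δ = sin ε · sin L_s = sin 3.90° × sin 129.6° = 0.05241, so δ = +3.004°.
cos h₀ = −tan(+80.9°) tan(+3.004°) = -0.3276, h₀ = 1.9046 rad.
Bracket: h₀ sin ϕ sin δ + cos ϕ cos δ sin h₀ = 1.9046×0.98741×0.05241 + 0.15816×0.99863×0.94480 = 0.098563 + 0.149225 = 0.247788.
Q̄ = (S_0/π) × [bracket] = (1770/π) × 0.247788 = 139.6 W/m².

Q̄ ≈ 140 W/m²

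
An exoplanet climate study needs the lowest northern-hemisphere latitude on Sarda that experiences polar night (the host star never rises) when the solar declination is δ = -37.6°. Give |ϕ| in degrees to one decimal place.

|ϕ| = 52.4°

Polar night requires cos h₀ = −tan ϕ tan δ ≥ 1, i.e. tan ϕ tan δ ≤ −1.
The boundary is |tan ϕ| · |tan δ| = 1, so |ϕ| = 90° − |δ| = 90° − 37.6° = 52.4° in the northern hemisphere.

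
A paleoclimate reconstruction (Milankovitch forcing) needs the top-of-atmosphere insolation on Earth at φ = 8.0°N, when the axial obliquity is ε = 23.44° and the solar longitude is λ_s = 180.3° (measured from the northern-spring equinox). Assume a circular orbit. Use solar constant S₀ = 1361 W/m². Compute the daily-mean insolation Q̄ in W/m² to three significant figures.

Solar declination: sin δ = sin ε · sin λ_s = sin 23.44° × sin 180.3° = -0.00208, so δ = -0.119°.
cos H₀ = −tan(+8.0°) tan(-0.119°) = 0.0003, H₀ = 1.5705 rad.
Bracket: H₀ sin φ sin δ + cos φ cos δ sin H₀ = 1.5705×0.13917×-0.00208 + 0.99027×1.00000×1.00000 = -0.000455 + 0.990270 = 0.989815.
Q̄ = (S₀/π) × [bracket] = (1361/π) × 0.989815 = 428.8 W/m².

Q̄ ≈ 429 W/m²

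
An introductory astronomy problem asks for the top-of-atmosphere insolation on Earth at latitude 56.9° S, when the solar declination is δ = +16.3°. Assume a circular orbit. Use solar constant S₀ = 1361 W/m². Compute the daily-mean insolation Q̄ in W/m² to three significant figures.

Q̄ ≈ 90.3 W/m²

cos H₀ = −tan(-56.9°) tan(+16.300°) = 0.4486, H₀ = 1.1056 rad.
Bracket: H₀ sin φ sin δ + cos φ cos δ sin H₀ = 1.1056×-0.83772×0.28067 + 0.54610×0.95981×0.89375 = -0.259952 + 0.468461 = 0.208509.
Q̄ = (S₀/π) × [bracket] = (1361/π) × 0.208509 = 90.33 W/m².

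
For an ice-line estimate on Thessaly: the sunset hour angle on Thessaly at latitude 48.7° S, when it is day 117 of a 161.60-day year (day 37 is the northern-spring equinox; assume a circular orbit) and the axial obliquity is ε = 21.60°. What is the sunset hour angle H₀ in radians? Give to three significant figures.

H₀ = 1.56 rad

Solar longitude: λ_s = 360° × (117 − 37)/161.60 = 178.218°.
sin δ = sin 21.60° × sin 178.218° = 0.01145, so δ = +0.656°.
cos H₀ = −tan φ · tan δ = −tan(-48.7°) × tan(+0.656°) = 0.0130, so H₀ = 1.5578 rad = 89.25°.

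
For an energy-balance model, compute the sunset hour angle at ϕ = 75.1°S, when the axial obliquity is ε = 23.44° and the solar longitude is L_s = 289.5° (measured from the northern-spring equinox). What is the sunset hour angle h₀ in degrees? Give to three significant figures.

h₀ = 180°

Solar declination: sin δ = sin ε · sin L_s = sin 23.44° × sin 289.5° = -0.37497, so δ = -22.023°.
Sunrise equation: cos h₀ = −tan ϕ · tan δ = -1.5202 ≤ −1, so the Sun never sets (polar day) and h₀ = π.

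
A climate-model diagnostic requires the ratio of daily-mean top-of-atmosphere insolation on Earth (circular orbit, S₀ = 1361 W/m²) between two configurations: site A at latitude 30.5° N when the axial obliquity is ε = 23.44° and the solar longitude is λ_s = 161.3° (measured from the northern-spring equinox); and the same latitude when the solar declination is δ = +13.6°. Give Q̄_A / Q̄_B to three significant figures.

Q̄_A / Q̄_B ≈ 0.928

— Configuration A (φ=+30.5°):
Solar declination: sin δ = sin ε · sin λ_s = sin 23.44° × sin 161.3° = 0.12754, so δ = +7.327°.
cos H₀ = −tan(+30.5°) tan(+7.327°) = -0.0757, H₀ = 1.6466 rad.
Bracket: H₀ sin φ sin δ + cos φ cos δ sin H₀ = 1.6466×0.50754×0.12754 + 0.86163×0.99183×0.99713 = 0.106587 + 0.852138 = 0.958725.
Q̄ = (S₀/π) × [bracket] = (1361/π) × 0.958725 = 415.34 W/m².
— Configuration B (φ=+30.5°):
cos H₀ = −tan(+30.5°) tan(+13.600°) = -0.1425, H₀ = 1.7138 rad.
Bracket: H₀ sin φ sin δ + cos φ cos δ sin H₀ = 1.7138×0.50754×0.23514 + 0.86163×0.97196×0.98979 = 0.204530 + 0.828919 = 1.033449.
Q̄ = (S₀/π) × [bracket] = (1361/π) × 1.033449 = 447.71 W/m².
Ratio Q̄_A / Q̄_B = 415.34 / 447.71 = 0.9277.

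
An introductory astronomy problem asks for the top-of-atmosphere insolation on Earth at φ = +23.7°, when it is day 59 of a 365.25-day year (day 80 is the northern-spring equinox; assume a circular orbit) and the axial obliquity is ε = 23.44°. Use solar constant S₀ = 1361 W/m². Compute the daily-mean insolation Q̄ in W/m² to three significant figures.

Solar longitude: λ_s = 360° × (59 − 80)/365.25 = -20.698°, i.e. -20.698° + 360° = 339.302°.
sin δ = sin 23.44° × sin 339.302° = -0.14060, so δ = -8.082°.
cos H₀ = −tan(+23.7°) tan(-8.082°) = 0.0623, H₀ = 1.5084 rad.
Bracket: H₀ sin φ sin δ + cos φ cos δ sin H₀ = 1.5084×0.40195×-0.14060 + 0.91566×0.99007×0.99806 = -0.085246 + 0.904809 = 0.819563.
Q̄ = (S₀/π) × [bracket] = (1361/π) × 0.819563 = 355.1 W/m².

Q̄ ≈ 355 W/m²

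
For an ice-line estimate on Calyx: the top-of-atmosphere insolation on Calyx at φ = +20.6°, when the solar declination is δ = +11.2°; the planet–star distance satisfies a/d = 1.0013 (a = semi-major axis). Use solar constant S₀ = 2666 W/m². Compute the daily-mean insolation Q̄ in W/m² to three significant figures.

cos H₀ = −tan(+20.6°) tan(+11.200°) = -0.0744, H₀ = 1.6453 rad.
Bracket: H₀ sin φ sin δ + cos φ cos δ sin H₀ = 1.6453×0.35184×0.19423 + 0.93606×0.98096×0.99723 = 0.112436 + 0.915694 = 1.028130.
Inverse-square distance factor (a/d)² = 1.0013² = 1.002602.
Q̄ = (S₀/π) × 1.002602 × [bracket] = (2666/π) × 1.002602 × 1.028130 = 874.8 W/m².

Q̄ ≈ 875 W/m²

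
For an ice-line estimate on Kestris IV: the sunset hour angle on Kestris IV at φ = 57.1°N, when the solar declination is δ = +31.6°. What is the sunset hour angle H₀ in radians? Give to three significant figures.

H₀ = 2.83 rad

cos H₀ = −tan φ · tan δ = −tan(+57.1°) × tan(+31.600°) = -0.9510, so H₀ = 2.8271 rad = 161.98°.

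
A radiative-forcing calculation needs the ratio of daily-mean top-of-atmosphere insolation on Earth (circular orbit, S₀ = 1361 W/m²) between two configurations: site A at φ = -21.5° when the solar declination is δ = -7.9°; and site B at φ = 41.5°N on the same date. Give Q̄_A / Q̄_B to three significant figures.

— Configuration A (φ=-21.5°):
cos H₀ = −tan(-21.5°) tan(-7.900°) = -0.0547, H₀ = 1.6255 rad.
Bracket: H₀ sin φ sin δ + cos φ cos δ sin H₀ = 1.6255×-0.36650×-0.13744 + 0.93042×0.99051×0.99851 = 0.081879 + 0.920217 = 1.002096.
Q̄ = (S₀/π) × [bracket] = (1361/π) × 1.002096 = 434.13 W/m².
— Configuration B (φ=+41.5°):
cos H₀ = −tan(+41.5°) tan(-7.900°) = 0.1228, H₀ = 1.4477 rad.
Bracket: H₀ sin φ sin δ + cos φ cos δ sin H₀ = 1.4477×0.66262×-0.13744 + 0.74896×0.99051×0.99244 = -0.131843 + 0.736244 = 0.604401.
Q̄ = (S₀/π) × [bracket] = (1361/π) × 0.604401 = 261.84 W/m².
Ratio Q̄_A / Q̄_B = 434.13 / 261.84 = 1.658.

Q̄_A / Q̄_B ≈ 1.66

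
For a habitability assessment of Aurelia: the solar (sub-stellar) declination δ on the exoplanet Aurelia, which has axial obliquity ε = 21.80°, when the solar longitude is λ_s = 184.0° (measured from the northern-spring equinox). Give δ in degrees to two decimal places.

δ = -1.48°

sin δ = sin ε · sin λ_s = sin 21.80° × sin 184.0° = -0.025905.
δ = arcsin(-0.025905) = -1.48°.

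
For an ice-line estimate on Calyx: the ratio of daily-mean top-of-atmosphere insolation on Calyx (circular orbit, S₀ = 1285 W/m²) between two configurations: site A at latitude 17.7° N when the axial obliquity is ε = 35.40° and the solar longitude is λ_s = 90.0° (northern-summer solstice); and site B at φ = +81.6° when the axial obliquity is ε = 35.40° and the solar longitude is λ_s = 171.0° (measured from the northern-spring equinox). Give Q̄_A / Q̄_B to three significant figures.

— Configuration A (φ=+17.7°):
Solar declination: sin δ = sin ε · sin λ_s = sin 35.40° × sin 90.0° = 0.57928, so δ = +35.400°.
cos H₀ = −tan(+17.7°) tan(+35.400°) = -0.2268, H₀ = 1.7996 rad.
Bracket: H₀ sin φ sin δ + cos φ cos δ sin H₀ = 1.7996×0.30403×0.57928 + 0.95266×0.81513×0.97394 = 0.316943 + 0.756305 = 1.073248.
Q̄ = (S₀/π) × [bracket] = (1285/π) × 1.073248 = 438.99 W/m².
— Configuration B (φ=+81.6°):
Solar declination: sin δ = sin ε · sin λ_s = sin 35.40° × sin 171.0° = 0.09062, so δ = +5.199°.
cos H₀ = −tan(+81.6°) tan(+5.199°) = -0.6162, H₀ = 2.2347 rad.
Bracket: H₀ sin φ sin δ + cos φ cos δ sin H₀ = 2.2347×0.98927×0.09062 + 0.14608×0.99589×0.78758 = 0.200336 + 0.114577 = 0.314913.
Q̄ = (S₀/π) × [bracket] = (1285/π) × 0.314913 = 128.81 W/m².
Ratio Q̄_A / Q̄_B = 438.99 / 128.81 = 3.408.

Q̄_A / Q̄_B ≈ 3.41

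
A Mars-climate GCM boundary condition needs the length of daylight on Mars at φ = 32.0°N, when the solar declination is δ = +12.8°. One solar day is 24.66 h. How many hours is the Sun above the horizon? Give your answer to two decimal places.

cos H₀ = −tan φ · tan δ = −tan(+32.0°) × tan(+12.800°) = -0.1420, so H₀ = 1.7132 rad = 98.16°.
Daylight = 2H₀/(2π) × 24.66 h = (1.7132/π) × 24.66 = 13.45 h.

13.45 h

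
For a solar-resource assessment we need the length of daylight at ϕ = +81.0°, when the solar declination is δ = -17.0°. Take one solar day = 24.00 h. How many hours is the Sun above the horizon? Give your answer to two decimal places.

cos h₀ = −tan ϕ · tan δ = 1.9303 ≥ 1, so the Sun never rises (polar night) and h₀ = 0.
Daylight = 2h₀/(2π) × 24.00 h = (0.0000/π) × 24.00 = 0.00 h.

0.00 h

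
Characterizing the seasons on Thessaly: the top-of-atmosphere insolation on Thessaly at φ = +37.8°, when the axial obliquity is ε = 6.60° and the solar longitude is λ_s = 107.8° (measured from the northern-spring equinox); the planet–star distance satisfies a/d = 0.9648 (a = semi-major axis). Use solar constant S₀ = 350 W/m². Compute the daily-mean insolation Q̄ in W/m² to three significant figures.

Solar declination: sin δ = sin ε · sin λ_s = sin 6.60° × sin 107.8° = 0.10944, so δ = +6.283°.
cos H₀ = −tan(+37.8°) tan(+6.283°) = -0.0854, H₀ = 1.6563 rad.
Bracket: H₀ sin φ sin δ + cos φ cos δ sin H₀ = 1.6563×0.61291×0.10944 + 0.79016×0.99399×0.99635 = 0.111099 + 0.782544 = 0.893643.
Inverse-square distance factor (a/d)² = 0.9648² = 0.930839.
Q̄ = (S₀/π) × 0.930839 × [bracket] = (350/π) × 0.930839 × 0.893643 = 92.67 W/m².

Q̄ ≈ 92.7 W/m²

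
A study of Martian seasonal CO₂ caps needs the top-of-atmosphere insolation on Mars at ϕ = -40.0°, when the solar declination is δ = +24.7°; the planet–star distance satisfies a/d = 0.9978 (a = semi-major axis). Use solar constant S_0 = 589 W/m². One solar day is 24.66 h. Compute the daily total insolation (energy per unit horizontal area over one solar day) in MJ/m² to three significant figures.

cos h₀ = −tan(-40.0°) tan(+24.700°) = 0.3859, h₀ = 1.1746 rad.
Bracket: h₀ sin ϕ sin δ + cos ϕ cos δ sin h₀ = 1.1746×-0.64279×0.41787 + 0.76604×0.90851×0.92252 = -0.315501 + 0.642032 = 0.326531.
Inverse-square distance factor (a/d)² = 0.9978² = 0.995605.
Q̄ = (S_0/π) × 0.995605 × [bracket] = (589/π) × 0.995605 × 0.326531 = 60.950 W/m².
Daily total = Q̄ × 24.66 h × 3600 s/h = 60.950 × 24.66 × 3600 / 10⁶ = 5.411 MJ/m².

5.41 MJ/m²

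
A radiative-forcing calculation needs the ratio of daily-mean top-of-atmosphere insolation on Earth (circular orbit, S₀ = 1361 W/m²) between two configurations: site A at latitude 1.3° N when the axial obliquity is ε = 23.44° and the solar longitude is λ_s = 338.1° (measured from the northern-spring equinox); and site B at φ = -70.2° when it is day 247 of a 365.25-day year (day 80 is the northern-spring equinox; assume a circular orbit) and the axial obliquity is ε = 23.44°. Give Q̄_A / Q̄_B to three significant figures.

Q̄_A / Q̄_B ≈ 5.03

— Configuration A (φ=+1.3°):
Solar declination: sin δ = sin ε · sin λ_s = sin 23.44° × sin 338.1° = -0.14837, so δ = -8.532°.
cos H₀ = −tan(+1.3°) tan(-8.532°) = 0.0034, H₀ = 1.5674 rad.
Bracket: H₀ sin φ sin δ + cos φ cos δ sin H₀ = 1.5674×0.02269×-0.14837 + 0.99974×0.98893×0.99999 = -0.005277 + 0.988663 = 0.983386.
Q̄ = (S₀/π) × [bracket] = (1361/π) × 0.983386 = 426.02 W/m².
— Configuration B (φ=-70.2°):
Solar longitude: λ_s = 360° × (247 − 80)/365.25 = 164.600°.
sin δ = sin 23.44° × sin 164.600° = 0.10564, so δ = +6.064°.
cos H₀ = −tan(-70.2°) tan(+6.064°) = 0.2951, H₀ = 1.2713 rad.
Bracket: H₀ sin φ sin δ + cos φ cos δ sin H₀ = 1.2713×-0.94088×0.10564 + 0.33874×0.99440×0.95548 = -0.126360 + 0.321847 = 0.195487.
Q̄ = (S₀/π) × [bracket] = (1361/π) × 0.195487 = 84.689 W/m².
Ratio Q̄_A / Q̄_B = 426.02 / 84.689 = 5.030.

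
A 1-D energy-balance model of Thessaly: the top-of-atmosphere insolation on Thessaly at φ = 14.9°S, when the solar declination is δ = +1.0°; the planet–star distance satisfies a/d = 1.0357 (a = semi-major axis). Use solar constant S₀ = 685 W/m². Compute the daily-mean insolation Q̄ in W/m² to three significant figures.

cos H₀ = −tan(-14.9°) tan(+1.000°) = 0.0046, H₀ = 1.5662 rad.
Bracket: H₀ sin φ sin δ + cos φ cos δ sin H₀ = 1.5662×-0.25713×0.01745 + 0.96638×0.99985×0.99999 = -0.007027 + 0.966225 = 0.959198.
Inverse-square distance factor (a/d)² = 1.0357² = 1.072674.
Q̄ = (S₀/π) × 1.072674 × [bracket] = (685/π) × 1.072674 × 0.959198 = 224.3 W/m².

Q̄ ≈ 224 W/m²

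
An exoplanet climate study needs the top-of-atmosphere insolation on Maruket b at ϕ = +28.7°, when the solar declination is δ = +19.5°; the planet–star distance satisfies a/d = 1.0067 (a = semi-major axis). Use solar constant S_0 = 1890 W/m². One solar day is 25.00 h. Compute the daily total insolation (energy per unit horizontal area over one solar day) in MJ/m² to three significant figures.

cos h₀ = −tan(+28.7°) tan(+19.500°) = -0.1939, h₀ = 1.7659 rad.
Bracket: h₀ sin ϕ sin δ + cos ϕ cos δ sin h₀ = 1.7659×0.48022×0.33381 + 0.87715×0.94264×0.98103 = 0.283078 + 0.811152 = 1.094230.
Inverse-square distance factor (a/d)² = 1.0067² = 1.013445.
Q̄ = (S_0/π) × 1.013445 × [bracket] = (1890/π) × 1.013445 × 1.094230 = 667.15 W/m².
Daily total = Q̄ × 25.00 h × 3600 s/h = 667.15 × 25.00 × 3600 / 10⁶ = 60.04 MJ/m².

60.0 MJ/m²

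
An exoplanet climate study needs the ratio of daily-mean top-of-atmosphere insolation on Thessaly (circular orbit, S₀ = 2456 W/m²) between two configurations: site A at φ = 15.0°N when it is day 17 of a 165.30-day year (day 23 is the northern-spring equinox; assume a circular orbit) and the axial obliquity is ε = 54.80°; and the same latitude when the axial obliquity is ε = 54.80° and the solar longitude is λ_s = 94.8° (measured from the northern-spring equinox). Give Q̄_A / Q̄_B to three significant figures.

— Configuration A (φ=+15.0°):
Solar longitude: λ_s = 360° × (17 − 23)/165.30 = -13.067°, i.e. -13.067° + 360° = 346.933°.
sin δ = sin 54.80° × sin 346.933° = -0.18475, so δ = -10.647°.
cos H₀ = −tan(+15.0°) tan(-10.647°) = 0.0504, H₀ = 1.5204 rad.
Bracket: H₀ sin φ sin δ + cos φ cos δ sin H₀ = 1.5204×0.25882×-0.18475 + 0.96593×0.98279×0.99873 = -0.072701 + 0.948101 = 0.875400.
Q̄ = (S₀/π) × [bracket] = (2456/π) × 0.875400 = 684.36 W/m².
— Configuration B (φ=+15.0°):
Solar declination: sin δ = sin ε · sin λ_s = sin 54.80° × sin 94.8° = 0.81428, so δ = +54.516°.
cos H₀ = −tan(+15.0°) tan(+54.516°) = -0.3759, H₀ = 1.9561 rad.
Bracket: H₀ sin φ sin δ + cos φ cos δ sin H₀ = 1.9561×0.25882×0.81428 + 0.96593×0.58047×0.92667 = 0.412252 + 0.519578 = 0.931830.
Q̄ = (S₀/π) × [bracket] = (2456/π) × 0.931830 = 728.48 W/m².
Ratio Q̄_A / Q̄_B = 684.36 / 728.48 = 0.9394.

Q̄_A / Q̄_B ≈ 0.939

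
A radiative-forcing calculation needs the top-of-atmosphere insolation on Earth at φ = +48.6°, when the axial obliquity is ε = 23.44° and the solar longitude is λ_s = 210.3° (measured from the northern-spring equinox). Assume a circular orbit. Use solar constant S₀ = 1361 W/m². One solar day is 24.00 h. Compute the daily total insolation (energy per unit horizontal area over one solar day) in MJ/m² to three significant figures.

Solar declination: sin δ = sin ε · sin λ_s = sin 23.44° × sin 210.3° = -0.20070, so δ = -11.578°.
cos H₀ = −tan(+48.6°) tan(-11.578°) = 0.2324, H₀ = 1.3363 rad.
Bracket: H₀ sin φ sin δ + cos φ cos δ sin H₀ = 1.3363×0.75011×-0.20070 + 0.66131×0.97965×0.97263 = -0.201176 + 0.630121 = 0.428945.
Q̄ = (S₀/π) × [bracket] = (1361/π) × 0.428945 = 185.83 W/m².
Daily total = Q̄ × 24.00 h × 3600 s/h = 185.83 × 24.00 × 3600 / 10⁶ = 16.06 MJ/m².

16.1 MJ/m²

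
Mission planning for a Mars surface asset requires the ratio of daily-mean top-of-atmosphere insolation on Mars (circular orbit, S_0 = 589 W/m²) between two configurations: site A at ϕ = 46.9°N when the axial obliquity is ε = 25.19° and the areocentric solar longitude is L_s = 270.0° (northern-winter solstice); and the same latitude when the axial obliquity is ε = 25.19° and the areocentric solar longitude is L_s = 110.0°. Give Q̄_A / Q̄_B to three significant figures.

— Configuration A (ϕ=+46.9°):
sin δ = sin 25.19° × sin 270.0° = -0.42562, so δ = -25.190°.
cos h₀ = −tan(+46.9°) tan(-25.190°) = 0.5026, h₀ = 1.0442 rad.
Bracket: h₀ sin ϕ sin δ + cos ϕ cos δ sin h₀ = 1.0442×0.73016×-0.42562 + 0.68327×0.90490×0.86450 = -0.324507 + 0.534513 = 0.210006.
Q̄ = (S_0/π) × [bracket] = (589/π) × 0.210006 = 39.373 W/m².
— Configuration B (ϕ=+46.9°):
sin δ = sin 25.19° × sin 110.0° = 0.39995, so δ = +23.575°.
cos h₀ = −tan(+46.9°) tan(+23.575°) = -0.4663, h₀ = 2.0559 rad.
Bracket: h₀ sin ϕ sin δ + cos ϕ cos δ sin h₀ = 2.0559×0.73016×0.39995 + 0.68327×0.91654×0.88462 = 0.600379 + 0.553988 = 1.154367.
Q̄ = (S_0/π) × [bracket] = (589/π) × 1.154367 = 216.43 W/m².
Ratio Q̄_A / Q̄_B = 39.373 / 216.43 = 0.1819.

Q̄_A / Q̄_B ≈ 0.182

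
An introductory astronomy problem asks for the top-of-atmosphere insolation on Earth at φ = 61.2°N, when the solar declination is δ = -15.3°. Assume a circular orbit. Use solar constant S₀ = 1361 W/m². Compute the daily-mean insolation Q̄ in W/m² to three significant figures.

Q̄ ≈ 69.4 W/m²

cos H₀ = −tan(+61.2°) tan(-15.300°) = 0.4976, H₀ = 1.0499 rad.
Bracket: H₀ sin φ sin δ + cos φ cos δ sin H₀ = 1.0499×0.87631×-0.26387 + 0.48175×0.96456×0.86740 = -0.242770 + 0.403061 = 0.160291.
Q̄ = (S₀/π) × [bracket] = (1361/π) × 0.160291 = 69.44 W/m².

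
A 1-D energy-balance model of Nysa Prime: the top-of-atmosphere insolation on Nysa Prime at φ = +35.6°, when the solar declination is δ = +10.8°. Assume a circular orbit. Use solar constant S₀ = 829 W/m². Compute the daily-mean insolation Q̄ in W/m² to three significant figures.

Q̄ ≈ 258 W/m²

cos H₀ = −tan(+35.6°) tan(+10.800°) = -0.1366, H₀ = 1.7078 rad.
Bracket: H₀ sin φ sin δ + cos φ cos δ sin H₀ = 1.7078×0.58212×0.18738 + 0.81310×0.98229×0.99063 = 0.186283 + 0.791216 = 0.977499.
Q̄ = (S₀/π) × [bracket] = (829/π) × 0.977499 = 257.9 W/m².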